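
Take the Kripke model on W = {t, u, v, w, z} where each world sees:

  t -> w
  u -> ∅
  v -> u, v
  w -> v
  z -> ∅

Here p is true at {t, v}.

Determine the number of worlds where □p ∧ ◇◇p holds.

t: □p is F, ◇◇p is T. ✗
u: □p is T, ◇◇p is F. ✗
v: □p is F, ◇◇p is T. ✗
w: □p is T, ◇◇p is T. ✓
z: □p is T, ◇◇p is F. ✗
Satisfying worlds: {w}.

1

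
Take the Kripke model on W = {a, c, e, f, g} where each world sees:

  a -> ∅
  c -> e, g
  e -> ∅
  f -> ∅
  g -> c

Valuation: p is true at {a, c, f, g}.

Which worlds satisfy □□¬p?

{a, e, f}

a: no successors, so □□¬p holds vacuously. ✓
c: successors {e, g}; □¬p there: e:T, g:F. ✗
e: no successors, so □□¬p holds vacuously. ✓
f: no successors, so □□¬p holds vacuously. ✓
g: successors {c}; □¬p there: c:F. ✗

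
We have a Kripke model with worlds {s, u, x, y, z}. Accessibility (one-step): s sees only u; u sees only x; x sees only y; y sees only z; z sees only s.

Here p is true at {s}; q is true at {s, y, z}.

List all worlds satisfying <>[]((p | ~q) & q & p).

{y}

s: successors {u}; []((p | ~q) & q & p) there: u:F. ✗
u: successors {x}; []((p | ~q) & q & p) there: x:F. ✗
x: successors {y}; []((p | ~q) & q & p) there: y:F. ✗
y: successors {z}; []((p | ~q) & q & p) there: z:T. ✓
z: successors {s}; []((p | ~q) & q & p) there: s:F. ✗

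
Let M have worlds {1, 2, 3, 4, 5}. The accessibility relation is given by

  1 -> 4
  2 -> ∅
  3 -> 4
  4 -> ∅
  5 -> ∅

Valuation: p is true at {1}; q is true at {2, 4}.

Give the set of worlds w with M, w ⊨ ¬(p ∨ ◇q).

{2, 4, 5}

1: p ∨ ◇q is T. ✗
2: p ∨ ◇q is F. ✓
3: p ∨ ◇q is T. ✗
4: p ∨ ◇q is F. ✓
5: p ∨ ◇q is F. ✓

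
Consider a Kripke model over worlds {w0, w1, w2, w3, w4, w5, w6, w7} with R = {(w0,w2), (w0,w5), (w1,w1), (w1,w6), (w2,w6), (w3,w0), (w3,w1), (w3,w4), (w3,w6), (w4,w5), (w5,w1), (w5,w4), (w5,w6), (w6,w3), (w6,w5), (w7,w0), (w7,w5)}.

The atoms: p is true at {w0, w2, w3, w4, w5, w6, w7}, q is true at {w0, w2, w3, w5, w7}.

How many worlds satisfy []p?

w0: successors {w2, w5}; p there: w2:T, w5:T. ✓
w1: successors {w1, w6}; p there: w1:F, w6:T. ✗
w2: successors {w6}; p there: w6:T. ✓
w3: successors {w0, w1, w4, w6}; p there: w0:T, w1:F, w4:T, w6:T. ✗
w4: successors {w5}; p there: w5:T. ✓
w5: successors {w1, w4, w6}; p there: w1:F, w4:T, w6:T. ✗
w6: successors {w3, w5}; p there: w3:T, w5:T. ✓
w7: successors {w0, w5}; p there: w0:T, w5:T. ✓
Satisfying worlds: {w0, w2, w4, w6, w7}.

5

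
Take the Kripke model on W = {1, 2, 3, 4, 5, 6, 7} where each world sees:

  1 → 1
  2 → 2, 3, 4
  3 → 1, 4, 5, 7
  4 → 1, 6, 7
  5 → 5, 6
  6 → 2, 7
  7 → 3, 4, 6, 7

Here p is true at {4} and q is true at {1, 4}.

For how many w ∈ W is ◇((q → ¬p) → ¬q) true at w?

1: successors {1}; (q → ¬p) → ¬q there: 1:F. ✗
2: successors {2, 3, 4}; (q → ¬p) → ¬q there: 2:T, 3:T, 4:T. ✓
3: successors {1, 4, 5, 7}; (q → ¬p) → ¬q there: 1:F, 4:T, 5:T, 7:T. ✓
4: successors {1, 6, 7}; (q → ¬p) → ¬q there: 1:F, 6:T, 7:T. ✓
5: successors {5, 6}; (q → ¬p) → ¬q there: 5:T, 6:T. ✓
6: successors {2, 7}; (q → ¬p) → ¬q there: 2:T, 7:T. ✓
7: successors {3, 4, 6, 7}; (q → ¬p) → ¬q there: 3:T, 4:T, 6:T, 7:T. ✓
Satisfying worlds: {2, 3, 4, 5, 6, 7}.

6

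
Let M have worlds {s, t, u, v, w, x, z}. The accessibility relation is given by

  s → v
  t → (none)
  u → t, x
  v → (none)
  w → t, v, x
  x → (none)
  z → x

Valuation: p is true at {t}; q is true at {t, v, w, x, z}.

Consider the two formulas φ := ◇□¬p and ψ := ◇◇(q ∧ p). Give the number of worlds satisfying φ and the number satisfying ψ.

4 and 0

For ◇□¬p:
s: successors {v}; □¬p there: v:T. ✓
t: no successors, so ◇□¬p fails. ✗
u: successors {t, x}; □¬p there: t:T, x:T. ✓
v: no successors, so ◇□¬p fails. ✗
w: successors {t, v, x}; □¬p there: t:T, v:T, x:T. ✓
x: no successors, so ◇□¬p fails. ✗
z: successors {x}; □¬p there: x:T. ✓
— 4 worlds.
For ◇◇(q ∧ p):
s: successors {v}; ◇(q ∧ p) there: v:F. ✗
t: no successors, so ◇◇(q ∧ p) fails. ✗
u: successors {t, x}; ◇(q ∧ p) there: t:F, x:F. ✗
v: no successors, so ◇◇(q ∧ p) fails. ✗
w: successors {t, v, x}; ◇(q ∧ p) there: t:F, v:F, x:F. ✗
x: no successors, so ◇◇(q ∧ p) fails. ✗
z: successors {x}; ◇(q ∧ p) there: x:F. ✗
— 0 worlds.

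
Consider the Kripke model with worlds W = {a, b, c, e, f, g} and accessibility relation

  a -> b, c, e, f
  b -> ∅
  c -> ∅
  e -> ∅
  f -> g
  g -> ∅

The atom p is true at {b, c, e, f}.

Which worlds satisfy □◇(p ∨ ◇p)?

{b, c, e, g}

a: successors {b, c, e, f}; ◇(p ∨ ◇p) there: b:F, c:F, e:F, f:F. ✗
b: no successors, so □◇(p ∨ ◇p) holds vacuously. ✓
c: no successors, so □◇(p ∨ ◇p) holds vacuously. ✓
e: no successors, so □◇(p ∨ ◇p) holds vacuously. ✓
f: successors {g}; ◇(p ∨ ◇p) there: g:F. ✗
g: no successors, so □◇(p ∨ ◇p) holds vacuously. ✓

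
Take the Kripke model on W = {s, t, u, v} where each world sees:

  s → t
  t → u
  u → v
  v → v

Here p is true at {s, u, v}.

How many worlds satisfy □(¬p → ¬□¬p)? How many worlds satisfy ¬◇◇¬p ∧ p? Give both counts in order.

For □(¬p → ¬□¬p):
s: successors {t}; ¬p → ¬□¬p there: t:T. ✓
t: successors {u}; ¬p → ¬□¬p there: u:T. ✓
u: successors {v}; ¬p → ¬□¬p there: v:T. ✓
v: successors {v}; ¬p → ¬□¬p there: v:T. ✓
— 4 worlds.
For ¬◇◇¬p ∧ p:
s: ¬◇◇¬p is T, p is T. ✓
t: ¬◇◇¬p is T, p is F. ✗
u: ¬◇◇¬p is T, p is T. ✓
v: ¬◇◇¬p is T, p is T. ✓
— 3 worlds.

4 and 3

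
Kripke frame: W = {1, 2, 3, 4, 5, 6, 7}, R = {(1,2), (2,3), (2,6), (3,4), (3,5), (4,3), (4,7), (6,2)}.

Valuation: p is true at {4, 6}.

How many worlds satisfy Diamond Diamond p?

4

1: successors {2}; Diamond p there: 2:T. ✓
2: successors {3, 6}; Diamond p there: 3:T, 6:F. ✓
3: successors {4, 5}; Diamond p there: 4:F, 5:F. ✗
4: successors {3, 7}; Diamond p there: 3:T, 7:F. ✓
5: no successors, so Diamond Diamond p fails. ✗
6: successors {2}; Diamond p there: 2:T. ✓
7: no successors, so Diamond Diamond p fails. ✗
Satisfying worlds: {1, 2, 4, 6}.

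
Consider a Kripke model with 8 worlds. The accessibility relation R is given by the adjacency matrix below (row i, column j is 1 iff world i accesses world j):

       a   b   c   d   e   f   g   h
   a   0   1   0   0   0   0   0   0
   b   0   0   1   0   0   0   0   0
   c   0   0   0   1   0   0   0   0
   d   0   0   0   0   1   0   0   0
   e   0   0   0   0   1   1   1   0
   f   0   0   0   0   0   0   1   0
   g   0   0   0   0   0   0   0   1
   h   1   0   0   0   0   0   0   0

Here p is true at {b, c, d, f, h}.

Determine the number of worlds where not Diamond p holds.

a: Diamond p is T. ✗
b: Diamond p is T. ✗
c: Diamond p is T. ✗
d: Diamond p is F. ✓
e: Diamond p is T. ✗
f: Diamond p is F. ✓
g: Diamond p is T. ✗
h: Diamond p is F. ✓
Satisfying worlds: {d, f, h}.

3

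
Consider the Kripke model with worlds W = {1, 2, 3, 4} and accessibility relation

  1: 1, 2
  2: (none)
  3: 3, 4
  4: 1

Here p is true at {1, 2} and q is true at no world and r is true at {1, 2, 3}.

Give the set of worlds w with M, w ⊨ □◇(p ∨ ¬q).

{2, 3, 4}

1: successors {1, 2}; ◇(p ∨ ¬q) there: 1:T, 2:F. ✗
2: no successors, so □◇(p ∨ ¬q) holds vacuously. ✓
3: successors {3, 4}; ◇(p ∨ ¬q) there: 3:T, 4:T. ✓
4: successors {1}; ◇(p ∨ ¬q) there: 1:T. ✓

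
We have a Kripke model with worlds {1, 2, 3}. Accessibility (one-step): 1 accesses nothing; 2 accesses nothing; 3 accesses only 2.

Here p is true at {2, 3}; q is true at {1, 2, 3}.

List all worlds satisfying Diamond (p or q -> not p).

∅

1: no successors, so Diamond (p or q -> not p) fails. ✗
2: no successors, so Diamond (p or q -> not p) fails. ✗
3: successors {2}; p or q -> not p there: 2:F. ✗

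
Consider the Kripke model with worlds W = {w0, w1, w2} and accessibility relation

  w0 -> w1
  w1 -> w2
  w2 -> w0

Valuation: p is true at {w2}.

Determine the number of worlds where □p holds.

w0: successors {w1}; p there: w1:F. ✗
w1: successors {w2}; p there: w2:T. ✓
w2: successors {w0}; p there: w0:F. ✗
Satisfying worlds: {w1}.

1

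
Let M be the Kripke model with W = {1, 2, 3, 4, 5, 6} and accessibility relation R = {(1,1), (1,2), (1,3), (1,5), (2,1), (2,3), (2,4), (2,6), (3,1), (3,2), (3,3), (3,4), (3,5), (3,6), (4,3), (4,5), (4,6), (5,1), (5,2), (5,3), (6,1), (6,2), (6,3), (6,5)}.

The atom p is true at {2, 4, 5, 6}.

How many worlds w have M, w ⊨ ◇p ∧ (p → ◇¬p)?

6

1: ◇p is T, p → ◇¬p is T. ✓
2: ◇p is T, p → ◇¬p is T. ✓
3: ◇p is T, p → ◇¬p is T. ✓
4: ◇p is T, p → ◇¬p is T. ✓
5: ◇p is T, p → ◇¬p is T. ✓
6: ◇p is T, p → ◇¬p is T. ✓
Satisfying worlds: {1, 2, 3, 4, 5, 6}.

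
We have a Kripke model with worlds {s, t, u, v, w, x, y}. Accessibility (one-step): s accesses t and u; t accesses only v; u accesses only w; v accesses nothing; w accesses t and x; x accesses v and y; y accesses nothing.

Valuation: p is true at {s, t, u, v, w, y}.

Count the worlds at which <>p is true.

s: successors {t, u}; p there: t:T, u:T. ✓
t: successors {v}; p there: v:T. ✓
u: successors {w}; p there: w:T. ✓
v: no successors, so <>p fails. ✗
w: successors {t, x}; p there: t:T, x:F. ✓
x: successors {v, y}; p there: v:T, y:T. ✓
y: no successors, so <>p fails. ✗
Satisfying worlds: {s, t, u, w, x}.

5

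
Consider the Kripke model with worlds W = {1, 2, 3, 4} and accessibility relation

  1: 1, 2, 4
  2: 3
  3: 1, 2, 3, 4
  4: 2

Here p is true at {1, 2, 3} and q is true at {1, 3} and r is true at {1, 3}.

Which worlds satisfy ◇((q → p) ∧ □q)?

1: successors {1, 2, 4}; (q → p) ∧ □q there: 1:F, 2:T, 4:F. ✓
2: successors {3}; (q → p) ∧ □q there: 3:F. ✗
3: successors {1, 2, 3, 4}; (q → p) ∧ □q there: 1:F, 2:T, 3:F, 4:F. ✓
4: successors {2}; (q → p) ∧ □q there: 2:T. ✓

{1, 3, 4}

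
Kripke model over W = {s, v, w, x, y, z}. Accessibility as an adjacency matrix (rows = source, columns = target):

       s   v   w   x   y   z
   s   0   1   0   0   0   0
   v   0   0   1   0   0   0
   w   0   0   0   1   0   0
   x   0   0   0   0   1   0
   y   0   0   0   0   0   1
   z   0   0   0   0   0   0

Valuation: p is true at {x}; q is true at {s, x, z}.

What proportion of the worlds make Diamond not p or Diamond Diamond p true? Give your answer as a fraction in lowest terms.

2/3

s: Diamond not p is T, Diamond Diamond p is F. ✓
v: Diamond not p is T, Diamond Diamond p is T. ✓
w: Diamond not p is F, Diamond Diamond p is F. ✗
x: Diamond not p is T, Diamond Diamond p is F. ✓
y: Diamond not p is T, Diamond Diamond p is F. ✓
z: Diamond not p is F, Diamond Diamond p is F. ✗
That's 4 of 6 worlds, so 4/6 = 2/3.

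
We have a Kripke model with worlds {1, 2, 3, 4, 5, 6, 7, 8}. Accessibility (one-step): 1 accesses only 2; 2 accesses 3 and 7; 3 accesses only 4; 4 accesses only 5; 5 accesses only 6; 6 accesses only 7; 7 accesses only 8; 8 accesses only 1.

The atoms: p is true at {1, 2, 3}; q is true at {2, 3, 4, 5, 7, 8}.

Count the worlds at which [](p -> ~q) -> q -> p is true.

1: [](p -> ~q) is F, q -> p is T. ✓
2: [](p -> ~q) is F, q -> p is T. ✓
3: [](p -> ~q) is T, q -> p is T. ✓
4: [](p -> ~q) is T, q -> p is F. ✗
5: [](p -> ~q) is T, q -> p is F. ✗
6: [](p -> ~q) is T, q -> p is T. ✓
7: [](p -> ~q) is T, q -> p is F. ✗
8: [](p -> ~q) is T, q -> p is F. ✗
Satisfying worlds: {1, 2, 3, 6}.

4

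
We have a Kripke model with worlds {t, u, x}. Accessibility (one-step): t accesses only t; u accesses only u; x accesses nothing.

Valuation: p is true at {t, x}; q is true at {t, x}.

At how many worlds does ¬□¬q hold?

t: □¬q is F. ✓
u: □¬q is T. ✗
x: □¬q is T. ✗
Satisfying worlds: {t}.

1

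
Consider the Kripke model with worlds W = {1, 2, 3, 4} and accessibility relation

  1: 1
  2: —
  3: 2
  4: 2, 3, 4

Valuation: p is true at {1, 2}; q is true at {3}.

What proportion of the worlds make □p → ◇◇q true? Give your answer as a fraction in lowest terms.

1: □p is T, ◇◇q is F. ✗
2: □p is T, ◇◇q is F. ✗
3: □p is T, ◇◇q is F. ✗
4: □p is F, ◇◇q is T. ✓
That's 1 of 4 worlds, so 1/4.

1/4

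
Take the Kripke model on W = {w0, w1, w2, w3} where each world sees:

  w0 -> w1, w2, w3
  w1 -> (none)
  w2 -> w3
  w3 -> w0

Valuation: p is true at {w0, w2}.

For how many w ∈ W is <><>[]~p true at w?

1

w0: successors {w1, w2, w3}; <>[]~p there: w1:F, w2:F, w3:F. ✗
w1: no successors, so <><>[]~p fails. ✗
w2: successors {w3}; <>[]~p there: w3:F. ✗
w3: successors {w0}; <>[]~p there: w0:T. ✓
Satisfying worlds: {w3}.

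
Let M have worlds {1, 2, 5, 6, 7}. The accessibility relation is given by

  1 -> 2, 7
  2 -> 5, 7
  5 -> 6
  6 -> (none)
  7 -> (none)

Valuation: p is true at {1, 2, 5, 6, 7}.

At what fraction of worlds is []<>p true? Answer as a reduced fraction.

1: successors {2, 7}; <>p there: 2:T, 7:F. ✗
2: successors {5, 7}; <>p there: 5:T, 7:F. ✗
5: successors {6}; <>p there: 6:F. ✗
6: no successors, so []<>p holds vacuously. ✓
7: no successors, so []<>p holds vacuously. ✓
That's 2 of 5 worlds, so 2/5.

2/5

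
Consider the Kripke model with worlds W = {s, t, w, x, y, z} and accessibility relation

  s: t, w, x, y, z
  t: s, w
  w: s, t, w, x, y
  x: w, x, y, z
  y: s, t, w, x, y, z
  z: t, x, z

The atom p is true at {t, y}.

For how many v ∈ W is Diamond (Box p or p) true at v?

5

s: successors {t, w, x, y, z}; Box p or p there: t:T, w:F, x:F, y:T, z:F. ✓
t: successors {s, w}; Box p or p there: s:F, w:F. ✗
w: successors {s, t, w, x, y}; Box p or p there: s:F, t:T, w:F, x:F, y:T. ✓
x: successors {w, x, y, z}; Box p or p there: w:F, x:F, y:T, z:F. ✓
y: successors {s, t, w, x, y, z}; Box p or p there: s:F, t:T, w:F, x:F, y:T, z:F. ✓
z: successors {t, x, z}; Box p or p there: t:T, x:F, z:F. ✓
Satisfying worlds: {s, w, x, y, z}.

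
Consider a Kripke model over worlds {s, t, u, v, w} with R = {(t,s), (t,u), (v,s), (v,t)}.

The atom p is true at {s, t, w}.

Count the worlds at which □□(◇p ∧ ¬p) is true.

4

s: no successors, so □□(◇p ∧ ¬p) holds vacuously. ✓
t: successors {s, u}; □(◇p ∧ ¬p) there: s:T, u:T. ✓
u: no successors, so □□(◇p ∧ ¬p) holds vacuously. ✓
v: successors {s, t}; □(◇p ∧ ¬p) there: s:T, t:F. ✗
w: no successors, so □□(◇p ∧ ¬p) holds vacuously. ✓
Satisfying worlds: {s, t, u, w}.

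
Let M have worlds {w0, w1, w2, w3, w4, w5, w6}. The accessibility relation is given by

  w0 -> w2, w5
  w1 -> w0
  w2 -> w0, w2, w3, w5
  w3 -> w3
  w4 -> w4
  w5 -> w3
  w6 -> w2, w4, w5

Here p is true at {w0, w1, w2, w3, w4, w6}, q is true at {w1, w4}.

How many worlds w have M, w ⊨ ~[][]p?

4

w0: [][]p is F. ✓
w1: [][]p is F. ✓
w2: [][]p is F. ✓
w3: [][]p is T. ✗
w4: [][]p is T. ✗
w5: [][]p is T. ✗
w6: [][]p is F. ✓
Satisfying worlds: {w0, w1, w2, w6}.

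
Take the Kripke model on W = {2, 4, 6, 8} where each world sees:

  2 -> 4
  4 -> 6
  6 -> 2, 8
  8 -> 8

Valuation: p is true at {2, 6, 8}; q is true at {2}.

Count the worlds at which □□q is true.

0

2: successors {4}; □q there: 4:F. ✗
4: successors {6}; □q there: 6:F. ✗
6: successors {2, 8}; □q there: 2:F, 8:F. ✗
8: successors {8}; □q there: 8:F. ✗
Satisfying worlds: ∅.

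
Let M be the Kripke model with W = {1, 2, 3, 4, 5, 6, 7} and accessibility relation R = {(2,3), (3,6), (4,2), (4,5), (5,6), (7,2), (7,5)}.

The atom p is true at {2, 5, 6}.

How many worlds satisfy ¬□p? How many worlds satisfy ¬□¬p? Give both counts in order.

For ¬□p:
1: □p is T. ✗
2: □p is F. ✓
3: □p is T. ✗
4: □p is T. ✗
5: □p is T. ✗
6: □p is T. ✗
7: □p is T. ✗
— 1 world.
For ¬□¬p:
1: □¬p is T. ✗
2: □¬p is T. ✗
3: □¬p is F. ✓
4: □¬p is F. ✓
5: □¬p is F. ✓
6: □¬p is T. ✗
7: □¬p is F. ✓
— 4 worlds.

1 and 4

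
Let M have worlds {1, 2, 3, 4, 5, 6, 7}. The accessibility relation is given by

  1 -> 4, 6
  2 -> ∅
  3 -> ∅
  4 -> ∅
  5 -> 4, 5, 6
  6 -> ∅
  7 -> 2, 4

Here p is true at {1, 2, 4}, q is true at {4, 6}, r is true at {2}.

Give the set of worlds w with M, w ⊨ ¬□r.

{1, 5, 7}

1: □r is F. ✓
2: □r is T. ✗
3: □r is T. ✗
4: □r is T. ✗
5: □r is F. ✓
6: □r is T. ✗
7: □r is F. ✓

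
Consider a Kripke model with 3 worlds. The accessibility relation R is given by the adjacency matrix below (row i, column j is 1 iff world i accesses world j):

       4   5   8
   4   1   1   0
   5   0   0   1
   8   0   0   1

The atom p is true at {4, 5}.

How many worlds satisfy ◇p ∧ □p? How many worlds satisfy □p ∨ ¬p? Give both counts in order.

For ◇p ∧ □p:
4: ◇p is T, □p is T. ✓
5: ◇p is F, □p is F. ✗
8: ◇p is F, □p is F. ✗
— 1 world.
For □p ∨ ¬p:
4: □p is T, ¬p is F. ✓
5: □p is F, ¬p is F. ✗
8: □p is F, ¬p is T. ✓
— 2 worlds.

1 and 2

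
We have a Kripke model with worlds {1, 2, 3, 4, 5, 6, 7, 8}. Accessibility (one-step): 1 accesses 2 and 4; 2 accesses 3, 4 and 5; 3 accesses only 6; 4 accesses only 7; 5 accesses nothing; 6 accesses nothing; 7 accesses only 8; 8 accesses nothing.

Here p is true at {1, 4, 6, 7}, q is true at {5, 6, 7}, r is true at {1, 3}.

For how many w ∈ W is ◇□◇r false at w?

1: successors {2, 4}; □◇r there: 2:F, 4:F. ✗
2: successors {3, 4, 5}; □◇r there: 3:F, 4:F, 5:T. ✓
3: successors {6}; □◇r there: 6:T. ✓
4: successors {7}; □◇r there: 7:F. ✗
5: no successors, so ◇□◇r fails. ✗
6: no successors, so ◇□◇r fails. ✗
7: successors {8}; □◇r there: 8:T. ✓
8: no successors, so ◇□◇r fails. ✗
Satisfying worlds: {2, 3, 7}.
So ◇□◇r fails at the other 5 worlds.

5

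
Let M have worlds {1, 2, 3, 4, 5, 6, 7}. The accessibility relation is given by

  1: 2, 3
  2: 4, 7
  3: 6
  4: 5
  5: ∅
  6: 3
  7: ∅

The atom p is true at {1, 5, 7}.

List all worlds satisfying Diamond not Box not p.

1: successors {2, 3}; not Box not p there: 2:T, 3:F. ✓
2: successors {4, 7}; not Box not p there: 4:T, 7:F. ✓
3: successors {6}; not Box not p there: 6:F. ✗
4: successors {5}; not Box not p there: 5:F. ✗
5: no successors, so Diamond not Box not p fails. ✗
6: successors {3}; not Box not p there: 3:F. ✗
7: no successors, so Diamond not Box not p fails. ✗

{1, 2}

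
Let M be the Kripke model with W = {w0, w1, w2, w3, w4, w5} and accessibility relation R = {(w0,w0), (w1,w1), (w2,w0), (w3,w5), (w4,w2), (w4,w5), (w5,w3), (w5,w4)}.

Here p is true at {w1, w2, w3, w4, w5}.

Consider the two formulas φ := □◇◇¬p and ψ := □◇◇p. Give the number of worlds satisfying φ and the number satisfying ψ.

For □◇◇¬p:
w0: successors {w0}; ◇◇¬p there: w0:T. ✓
w1: successors {w1}; ◇◇¬p there: w1:F. ✗
w2: successors {w0}; ◇◇¬p there: w0:T. ✓
w3: successors {w5}; ◇◇¬p there: w5:F. ✗
w4: successors {w2, w5}; ◇◇¬p there: w2:T, w5:F. ✗
w5: successors {w3, w4}; ◇◇¬p there: w3:F, w4:T. ✗
— 2 worlds.
For □◇◇p:
w0: successors {w0}; ◇◇p there: w0:F. ✗
w1: successors {w1}; ◇◇p there: w1:T. ✓
w2: successors {w0}; ◇◇p there: w0:F. ✗
w3: successors {w5}; ◇◇p there: w5:T. ✓
w4: successors {w2, w5}; ◇◇p there: w2:F, w5:T. ✗
w5: successors {w3, w4}; ◇◇p there: w3:T, w4:T. ✓
— 3 worlds.

2 and 3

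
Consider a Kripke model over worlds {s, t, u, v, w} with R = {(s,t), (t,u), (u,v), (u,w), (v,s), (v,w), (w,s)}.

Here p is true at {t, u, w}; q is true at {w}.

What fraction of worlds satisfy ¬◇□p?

2/5

s: ◇□p is T. ✗
t: ◇□p is F. ✓
u: ◇□p is F. ✓
v: ◇□p is T. ✗
w: ◇□p is T. ✗
That's 2 of 5 worlds, so 2/5.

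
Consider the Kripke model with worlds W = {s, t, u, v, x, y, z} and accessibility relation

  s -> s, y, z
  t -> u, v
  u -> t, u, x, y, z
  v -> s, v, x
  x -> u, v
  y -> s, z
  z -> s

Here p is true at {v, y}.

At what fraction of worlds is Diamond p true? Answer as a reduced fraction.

s: successors {s, y, z}; p there: s:F, y:T, z:F. ✓
t: successors {u, v}; p there: u:F, v:T. ✓
u: successors {t, u, x, y, z}; p there: t:F, u:F, x:F, y:T, z:F. ✓
v: successors {s, v, x}; p there: s:F, v:T, x:F. ✓
x: successors {u, v}; p there: u:F, v:T. ✓
y: successors {s, z}; p there: s:F, z:F. ✗
z: successors {s}; p there: s:F. ✗
That's 5 of 7 worlds, so 5/7.

5/7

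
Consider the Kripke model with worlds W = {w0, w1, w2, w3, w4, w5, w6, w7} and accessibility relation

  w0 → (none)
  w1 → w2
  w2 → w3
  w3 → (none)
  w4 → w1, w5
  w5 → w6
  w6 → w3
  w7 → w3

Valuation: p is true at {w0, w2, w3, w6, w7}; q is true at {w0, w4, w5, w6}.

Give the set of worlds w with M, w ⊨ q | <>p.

{w0, w1, w2, w4, w5, w6, w7}

w0: q is T, <>p is F. ✓
w1: q is F, <>p is T. ✓
w2: q is F, <>p is T. ✓
w3: q is F, <>p is F. ✗
w4: q is T, <>p is F. ✓
w5: q is T, <>p is T. ✓
w6: q is T, <>p is T. ✓
w7: q is F, <>p is T. ✓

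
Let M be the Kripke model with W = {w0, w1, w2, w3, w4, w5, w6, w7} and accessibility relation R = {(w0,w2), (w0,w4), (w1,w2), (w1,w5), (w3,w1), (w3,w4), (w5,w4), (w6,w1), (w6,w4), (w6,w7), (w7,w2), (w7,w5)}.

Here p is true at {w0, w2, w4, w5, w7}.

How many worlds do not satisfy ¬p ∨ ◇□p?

w0: ¬p is F, ◇□p is T. ✓
w1: ¬p is T, ◇□p is T. ✓
w2: ¬p is F, ◇□p is F. ✗
w3: ¬p is T, ◇□p is T. ✓
w4: ¬p is F, ◇□p is F. ✗
w5: ¬p is F, ◇□p is T. ✓
w6: ¬p is T, ◇□p is T. ✓
w7: ¬p is F, ◇□p is T. ✓
Satisfying worlds: {w0, w1, w3, w5, w6, w7}.
So ¬p ∨ ◇□p fails at the other 2 worlds.

2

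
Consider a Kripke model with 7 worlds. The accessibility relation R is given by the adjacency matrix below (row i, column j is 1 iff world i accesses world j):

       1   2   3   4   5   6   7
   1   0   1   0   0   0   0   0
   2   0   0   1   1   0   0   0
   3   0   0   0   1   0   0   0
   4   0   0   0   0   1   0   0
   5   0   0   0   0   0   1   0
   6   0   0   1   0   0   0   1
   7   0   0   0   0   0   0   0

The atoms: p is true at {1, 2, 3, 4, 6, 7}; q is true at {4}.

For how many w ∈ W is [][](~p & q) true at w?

1: successors {2}; [](~p & q) there: 2:F. ✗
2: successors {3, 4}; [](~p & q) there: 3:F, 4:F. ✗
3: successors {4}; [](~p & q) there: 4:F. ✗
4: successors {5}; [](~p & q) there: 5:F. ✗
5: successors {6}; [](~p & q) there: 6:F. ✗
6: successors {3, 7}; [](~p & q) there: 3:F, 7:T. ✗
7: no successors, so [][](~p & q) holds vacuously. ✓
Satisfying worlds: {7}.

1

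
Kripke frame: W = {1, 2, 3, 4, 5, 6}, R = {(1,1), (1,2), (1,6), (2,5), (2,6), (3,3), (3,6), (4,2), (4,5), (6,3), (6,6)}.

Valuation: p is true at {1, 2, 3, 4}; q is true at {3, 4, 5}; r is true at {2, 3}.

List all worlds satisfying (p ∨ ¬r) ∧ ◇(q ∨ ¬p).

1: p ∨ ¬r is T, ◇(q ∨ ¬p) is T. ✓
2: p ∨ ¬r is T, ◇(q ∨ ¬p) is T. ✓
3: p ∨ ¬r is T, ◇(q ∨ ¬p) is T. ✓
4: p ∨ ¬r is T, ◇(q ∨ ¬p) is T. ✓
5: p ∨ ¬r is T, ◇(q ∨ ¬p) is F. ✗
6: p ∨ ¬r is T, ◇(q ∨ ¬p) is T. ✓

{1, 2, 3, 4, 6}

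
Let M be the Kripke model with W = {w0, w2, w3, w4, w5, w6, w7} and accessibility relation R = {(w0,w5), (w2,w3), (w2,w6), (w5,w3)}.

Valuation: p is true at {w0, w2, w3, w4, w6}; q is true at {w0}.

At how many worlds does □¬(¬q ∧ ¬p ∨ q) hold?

w0: successors {w5}; ¬(¬q ∧ ¬p ∨ q) there: w5:F. ✗
w2: successors {w3, w6}; ¬(¬q ∧ ¬p ∨ q) there: w3:T, w6:T. ✓
w3: no successors, so □¬(¬q ∧ ¬p ∨ q) holds vacuously. ✓
w4: no successors, so □¬(¬q ∧ ¬p ∨ q) holds vacuously. ✓
w5: successors {w3}; ¬(¬q ∧ ¬p ∨ q) there: w3:T. ✓
w6: no successors, so □¬(¬q ∧ ¬p ∨ q) holds vacuously. ✓
w7: no successors, so □¬(¬q ∧ ¬p ∨ q) holds vacuously. ✓
Satisfying worlds: {w2, w3, w4, w5, w6, w7}.

6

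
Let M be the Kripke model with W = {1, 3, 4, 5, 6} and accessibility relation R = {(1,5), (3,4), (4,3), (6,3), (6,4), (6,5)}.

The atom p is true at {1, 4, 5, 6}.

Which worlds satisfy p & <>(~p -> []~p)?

1: p is T, <>(~p -> []~p) is T. ✓
3: p is F, <>(~p -> []~p) is T. ✗
4: p is T, <>(~p -> []~p) is F. ✗
5: p is T, <>(~p -> []~p) is F. ✗
6: p is T, <>(~p -> []~p) is T. ✓

{1, 6}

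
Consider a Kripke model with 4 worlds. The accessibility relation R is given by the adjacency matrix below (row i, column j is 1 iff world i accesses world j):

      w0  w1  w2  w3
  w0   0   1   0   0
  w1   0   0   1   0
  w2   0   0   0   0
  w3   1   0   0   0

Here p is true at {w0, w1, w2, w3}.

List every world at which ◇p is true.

w0: successors {w1}; p there: w1:T. ✓
w1: successors {w2}; p there: w2:T. ✓
w2: no successors, so ◇p fails. ✗
w3: successors {w0}; p there: w0:T. ✓

{w0, w1, w3}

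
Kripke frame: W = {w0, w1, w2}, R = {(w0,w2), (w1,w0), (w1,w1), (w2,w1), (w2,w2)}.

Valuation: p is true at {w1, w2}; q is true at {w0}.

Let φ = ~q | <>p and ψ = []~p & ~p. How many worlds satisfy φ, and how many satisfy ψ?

3 and 0

For ~q | <>p:
w0: ~q is F, <>p is T. ✓
w1: ~q is T, <>p is T. ✓
w2: ~q is T, <>p is T. ✓
— 3 worlds.
For []~p & ~p:
w0: []~p is F, ~p is T. ✗
w1: []~p is F, ~p is F. ✗
w2: []~p is F, ~p is F. ✗
— 0 worlds.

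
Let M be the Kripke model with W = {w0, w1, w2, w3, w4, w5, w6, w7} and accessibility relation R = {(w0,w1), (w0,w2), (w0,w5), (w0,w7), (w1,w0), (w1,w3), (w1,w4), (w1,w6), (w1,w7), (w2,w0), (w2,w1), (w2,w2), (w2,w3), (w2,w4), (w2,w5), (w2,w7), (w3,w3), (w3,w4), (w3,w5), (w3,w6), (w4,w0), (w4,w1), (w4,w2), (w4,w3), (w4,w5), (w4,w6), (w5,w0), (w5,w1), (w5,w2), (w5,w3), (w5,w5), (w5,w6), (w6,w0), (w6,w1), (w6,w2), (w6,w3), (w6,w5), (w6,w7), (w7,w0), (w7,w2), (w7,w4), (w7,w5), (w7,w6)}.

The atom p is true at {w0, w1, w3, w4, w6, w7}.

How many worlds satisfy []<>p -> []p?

w0: []<>p is T, []p is F. ✗
w1: []<>p is T, []p is T. ✓
w2: []<>p is T, []p is F. ✗
w3: []<>p is T, []p is F. ✗
w4: []<>p is T, []p is F. ✗
w5: []<>p is T, []p is F. ✗
w6: []<>p is T, []p is F. ✗
w7: []<>p is T, []p is F. ✗
Satisfying worlds: {w1}.

1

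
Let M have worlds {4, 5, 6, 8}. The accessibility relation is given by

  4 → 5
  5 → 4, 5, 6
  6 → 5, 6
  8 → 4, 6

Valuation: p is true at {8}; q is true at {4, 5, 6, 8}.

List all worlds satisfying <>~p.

4: successors {5}; ~p there: 5:T. ✓
5: successors {4, 5, 6}; ~p there: 4:T, 5:T, 6:T. ✓
6: successors {5, 6}; ~p there: 5:T, 6:T. ✓
8: successors {4, 6}; ~p there: 4:T, 6:T. ✓

{4, 5, 6, 8}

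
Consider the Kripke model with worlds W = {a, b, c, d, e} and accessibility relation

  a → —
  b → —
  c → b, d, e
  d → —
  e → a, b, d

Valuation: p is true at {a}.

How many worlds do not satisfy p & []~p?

4

a: p is T, []~p is T. ✓
b: p is F, []~p is T. ✗
c: p is F, []~p is T. ✗
d: p is F, []~p is T. ✗
e: p is F, []~p is F. ✗
Satisfying worlds: {a}.
So p & []~p fails at the other 4 worlds.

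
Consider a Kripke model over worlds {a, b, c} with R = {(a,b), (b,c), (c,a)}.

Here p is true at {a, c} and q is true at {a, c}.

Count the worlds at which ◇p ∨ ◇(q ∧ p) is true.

a: ◇p is F, ◇(q ∧ p) is F. ✗
b: ◇p is T, ◇(q ∧ p) is T. ✓
c: ◇p is T, ◇(q ∧ p) is T. ✓
Satisfying worlds: {b, c}.

2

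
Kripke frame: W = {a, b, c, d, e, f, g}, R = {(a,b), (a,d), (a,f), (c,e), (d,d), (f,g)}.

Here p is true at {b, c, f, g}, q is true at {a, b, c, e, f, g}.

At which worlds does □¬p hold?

{b, c, d, e, g}

a: successors {b, d, f}; ¬p there: b:F, d:T, f:F. ✗
b: no successors, so □¬p holds vacuously. ✓
c: successors {e}; ¬p there: e:T. ✓
d: successors {d}; ¬p there: d:T. ✓
e: no successors, so □¬p holds vacuously. ✓
f: successors {g}; ¬p there: g:F. ✗
g: no successors, so □¬p holds vacuously. ✓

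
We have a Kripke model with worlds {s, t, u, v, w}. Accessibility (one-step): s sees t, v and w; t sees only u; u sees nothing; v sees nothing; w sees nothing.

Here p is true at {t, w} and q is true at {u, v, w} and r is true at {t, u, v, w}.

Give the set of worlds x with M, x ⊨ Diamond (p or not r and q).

{s}

s: successors {t, v, w}; p or not r and q there: t:T, v:F, w:T. ✓
t: successors {u}; p or not r and q there: u:F. ✗
u: no successors, so Diamond (p or not r and q) fails. ✗
v: no successors, so Diamond (p or not r and q) fails. ✗
w: no successors, so Diamond (p or not r and q) fails. ✗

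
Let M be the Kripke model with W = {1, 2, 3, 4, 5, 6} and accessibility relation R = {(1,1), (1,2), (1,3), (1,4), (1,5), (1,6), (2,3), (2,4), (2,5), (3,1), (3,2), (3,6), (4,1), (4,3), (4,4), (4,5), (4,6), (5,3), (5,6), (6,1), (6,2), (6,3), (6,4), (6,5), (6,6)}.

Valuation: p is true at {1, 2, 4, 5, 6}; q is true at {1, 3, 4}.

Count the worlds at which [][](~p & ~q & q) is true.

0

1: successors {1, 2, 3, 4, 5, 6}; [](~p & ~q & q) there: 1:F, 2:F, 3:F, 4:F, 5:F, 6:F. ✗
2: successors {3, 4, 5}; [](~p & ~q & q) there: 3:F, 4:F, 5:F. ✗
3: successors {1, 2, 6}; [](~p & ~q & q) there: 1:F, 2:F, 6:F. ✗
4: successors {1, 3, 4, 5, 6}; [](~p & ~q & q) there: 1:F, 3:F, 4:F, 5:F, 6:F. ✗
5: successors {3, 6}; [](~p & ~q & q) there: 3:F, 6:F. ✗
6: successors {1, 2, 3, 4, 5, 6}; [](~p & ~q & q) there: 1:F, 2:F, 3:F, 4:F, 5:F, 6:F. ✗
Satisfying worlds: ∅.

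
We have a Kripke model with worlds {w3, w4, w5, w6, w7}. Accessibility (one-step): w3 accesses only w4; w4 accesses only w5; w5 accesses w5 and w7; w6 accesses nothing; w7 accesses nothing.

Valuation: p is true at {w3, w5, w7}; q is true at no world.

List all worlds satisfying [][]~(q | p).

{w6, w7}

w3: successors {w4}; []~(q | p) there: w4:F. ✗
w4: successors {w5}; []~(q | p) there: w5:F. ✗
w5: successors {w5, w7}; []~(q | p) there: w5:F, w7:T. ✗
w6: no successors, so [][]~(q | p) holds vacuously. ✓
w7: no successors, so [][]~(q | p) holds vacuously. ✓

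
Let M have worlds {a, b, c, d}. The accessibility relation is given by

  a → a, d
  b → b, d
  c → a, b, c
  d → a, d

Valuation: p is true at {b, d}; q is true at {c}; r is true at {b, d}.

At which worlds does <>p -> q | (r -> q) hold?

{a, c}

a: <>p is T, q | (r -> q) is T. ✓
b: <>p is T, q | (r -> q) is F. ✗
c: <>p is T, q | (r -> q) is T. ✓
d: <>p is T, q | (r -> q) is F. ✗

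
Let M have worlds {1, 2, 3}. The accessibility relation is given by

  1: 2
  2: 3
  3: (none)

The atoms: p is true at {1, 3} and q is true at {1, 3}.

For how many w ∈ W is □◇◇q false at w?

2

1: successors {2}; ◇◇q there: 2:F. ✗
2: successors {3}; ◇◇q there: 3:F. ✗
3: no successors, so □◇◇q holds vacuously. ✓
Satisfying worlds: {3}.
So □◇◇q fails at the other 2 worlds.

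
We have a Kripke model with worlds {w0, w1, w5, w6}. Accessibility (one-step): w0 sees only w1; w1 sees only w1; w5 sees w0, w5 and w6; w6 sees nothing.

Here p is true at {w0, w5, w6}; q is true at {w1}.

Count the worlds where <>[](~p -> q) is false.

w0: successors {w1}; [](~p -> q) there: w1:T. ✓
w1: successors {w1}; [](~p -> q) there: w1:T. ✓
w5: successors {w0, w5, w6}; [](~p -> q) there: w0:T, w5:T, w6:T. ✓
w6: no successors, so <>[](~p -> q) fails. ✗
Satisfying worlds: {w0, w1, w5}.
So <>[](~p -> q) fails at the other 1 world.

1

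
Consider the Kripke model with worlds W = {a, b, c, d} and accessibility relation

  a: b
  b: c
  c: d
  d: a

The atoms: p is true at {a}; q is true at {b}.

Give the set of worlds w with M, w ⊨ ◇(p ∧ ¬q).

{d}

a: successors {b}; p ∧ ¬q there: b:F. ✗
b: successors {c}; p ∧ ¬q there: c:F. ✗
c: successors {d}; p ∧ ¬q there: d:F. ✗
d: successors {a}; p ∧ ¬q there: a:T. ✓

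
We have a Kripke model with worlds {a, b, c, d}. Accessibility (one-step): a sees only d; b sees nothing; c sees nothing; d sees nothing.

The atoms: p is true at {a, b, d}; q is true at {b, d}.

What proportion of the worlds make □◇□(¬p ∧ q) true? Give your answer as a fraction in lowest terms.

a: successors {d}; ◇□(¬p ∧ q) there: d:F. ✗
b: no successors, so □◇□(¬p ∧ q) holds vacuously. ✓
c: no successors, so □◇□(¬p ∧ q) holds vacuously. ✓
d: no successors, so □◇□(¬p ∧ q) holds vacuously. ✓
That's 3 of 4 worlds, so 3/4.

3/4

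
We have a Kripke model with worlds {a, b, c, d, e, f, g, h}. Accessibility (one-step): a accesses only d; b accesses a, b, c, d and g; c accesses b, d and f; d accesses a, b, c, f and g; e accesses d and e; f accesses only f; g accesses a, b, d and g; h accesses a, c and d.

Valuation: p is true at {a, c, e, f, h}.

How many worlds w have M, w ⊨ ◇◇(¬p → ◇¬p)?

8

a: successors {d}; ◇(¬p → ◇¬p) there: d:T. ✓
b: successors {a, b, c, d, g}; ◇(¬p → ◇¬p) there: a:T, b:T, c:T, d:T, g:T. ✓
c: successors {b, d, f}; ◇(¬p → ◇¬p) there: b:T, d:T, f:T. ✓
d: successors {a, b, c, f, g}; ◇(¬p → ◇¬p) there: a:T, b:T, c:T, f:T, g:T. ✓
e: successors {d, e}; ◇(¬p → ◇¬p) there: d:T, e:T. ✓
f: successors {f}; ◇(¬p → ◇¬p) there: f:T. ✓
g: successors {a, b, d, g}; ◇(¬p → ◇¬p) there: a:T, b:T, d:T, g:T. ✓
h: successors {a, c, d}; ◇(¬p → ◇¬p) there: a:T, c:T, d:T. ✓
Satisfying worlds: {a, b, c, d, e, f, g, h}.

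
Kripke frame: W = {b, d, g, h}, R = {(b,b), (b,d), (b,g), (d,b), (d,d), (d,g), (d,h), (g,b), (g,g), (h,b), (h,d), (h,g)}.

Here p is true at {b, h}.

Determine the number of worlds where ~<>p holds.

0

b: <>p is T. ✗
d: <>p is T. ✗
g: <>p is T. ✗
h: <>p is T. ✗
Satisfying worlds: ∅.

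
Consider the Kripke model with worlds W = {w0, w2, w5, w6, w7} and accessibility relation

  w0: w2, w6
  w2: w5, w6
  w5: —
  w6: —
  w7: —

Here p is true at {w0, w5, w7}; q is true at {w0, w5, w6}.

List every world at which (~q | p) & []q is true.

w0: ~q | p is T, []q is F. ✗
w2: ~q | p is T, []q is T. ✓
w5: ~q | p is T, []q is T. ✓
w6: ~q | p is F, []q is T. ✗
w7: ~q | p is T, []q is T. ✓

{w2, w5, w7}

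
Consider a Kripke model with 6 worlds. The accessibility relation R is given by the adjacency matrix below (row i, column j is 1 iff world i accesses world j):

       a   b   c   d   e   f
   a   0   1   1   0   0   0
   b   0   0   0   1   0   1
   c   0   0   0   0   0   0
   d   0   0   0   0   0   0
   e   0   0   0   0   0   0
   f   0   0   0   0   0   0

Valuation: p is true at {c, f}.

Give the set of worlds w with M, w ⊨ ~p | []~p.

{a, b, c, d, e, f}

a: ~p is T, []~p is F. ✓
b: ~p is T, []~p is F. ✓
c: ~p is F, []~p is T. ✓
d: ~p is T, []~p is T. ✓
e: ~p is T, []~p is T. ✓
f: ~p is F, []~p is T. ✓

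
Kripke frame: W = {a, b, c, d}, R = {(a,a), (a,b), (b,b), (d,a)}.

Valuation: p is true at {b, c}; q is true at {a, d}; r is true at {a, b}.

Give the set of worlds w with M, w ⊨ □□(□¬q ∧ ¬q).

{b, c}

a: successors {a, b}; □(□¬q ∧ ¬q) there: a:F, b:T. ✗
b: successors {b}; □(□¬q ∧ ¬q) there: b:T. ✓
c: no successors, so □□(□¬q ∧ ¬q) holds vacuously. ✓
d: successors {a}; □(□¬q ∧ ¬q) there: a:F. ✗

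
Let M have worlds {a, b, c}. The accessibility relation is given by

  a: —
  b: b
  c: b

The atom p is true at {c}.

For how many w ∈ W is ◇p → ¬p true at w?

3

a: ◇p is F, ¬p is T. ✓
b: ◇p is F, ¬p is T. ✓
c: ◇p is F, ¬p is F. ✓
Satisfying worlds: {a, b, c}.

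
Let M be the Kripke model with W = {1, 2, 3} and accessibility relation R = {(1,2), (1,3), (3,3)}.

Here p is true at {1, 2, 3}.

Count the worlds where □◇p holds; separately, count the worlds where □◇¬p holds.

For □◇p:
1: successors {2, 3}; ◇p there: 2:F, 3:T. ✗
2: no successors, so □◇p holds vacuously. ✓
3: successors {3}; ◇p there: 3:T. ✓
— 2 worlds.
For □◇¬p:
1: successors {2, 3}; ◇¬p there: 2:F, 3:F. ✗
2: no successors, so □◇¬p holds vacuously. ✓
3: successors {3}; ◇¬p there: 3:F. ✗
— 1 world.

2 and 1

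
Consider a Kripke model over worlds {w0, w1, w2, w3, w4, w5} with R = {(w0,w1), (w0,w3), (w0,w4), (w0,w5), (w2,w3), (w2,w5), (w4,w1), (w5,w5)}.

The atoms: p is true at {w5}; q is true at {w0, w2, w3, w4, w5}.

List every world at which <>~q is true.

{w0, w4}

w0: successors {w1, w3, w4, w5}; ~q there: w1:T, w3:F, w4:F, w5:F. ✓
w1: no successors, so <>~q fails. ✗
w2: successors {w3, w5}; ~q there: w3:F, w5:F. ✗
w3: no successors, so <>~q fails. ✗
w4: successors {w1}; ~q there: w1:T. ✓
w5: successors {w5}; ~q there: w5:F. ✗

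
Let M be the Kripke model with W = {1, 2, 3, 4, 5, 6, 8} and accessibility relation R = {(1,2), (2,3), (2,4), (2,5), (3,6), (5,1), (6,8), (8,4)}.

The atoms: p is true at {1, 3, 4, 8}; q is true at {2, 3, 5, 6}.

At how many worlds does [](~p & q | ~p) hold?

3

1: successors {2}; ~p & q | ~p there: 2:T. ✓
2: successors {3, 4, 5}; ~p & q | ~p there: 3:F, 4:F, 5:T. ✗
3: successors {6}; ~p & q | ~p there: 6:T. ✓
4: no successors, so [](~p & q | ~p) holds vacuously. ✓
5: successors {1}; ~p & q | ~p there: 1:F. ✗
6: successors {8}; ~p & q | ~p there: 8:F. ✗
8: successors {4}; ~p & q | ~p there: 4:F. ✗
Satisfying worlds: {1, 3, 4}.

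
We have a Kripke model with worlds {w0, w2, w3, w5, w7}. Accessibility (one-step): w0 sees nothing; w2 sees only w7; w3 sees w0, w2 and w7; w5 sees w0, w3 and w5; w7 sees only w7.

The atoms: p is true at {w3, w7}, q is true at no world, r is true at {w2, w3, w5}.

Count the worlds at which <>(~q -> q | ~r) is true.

4

w0: no successors, so <>(~q -> q | ~r) fails. ✗
w2: successors {w7}; ~q -> q | ~r there: w7:T. ✓
w3: successors {w0, w2, w7}; ~q -> q | ~r there: w0:T, w2:F, w7:T. ✓
w5: successors {w0, w3, w5}; ~q -> q | ~r there: w0:T, w3:F, w5:F. ✓
w7: successors {w7}; ~q -> q | ~r there: w7:T. ✓
Satisfying worlds: {w2, w3, w5, w7}.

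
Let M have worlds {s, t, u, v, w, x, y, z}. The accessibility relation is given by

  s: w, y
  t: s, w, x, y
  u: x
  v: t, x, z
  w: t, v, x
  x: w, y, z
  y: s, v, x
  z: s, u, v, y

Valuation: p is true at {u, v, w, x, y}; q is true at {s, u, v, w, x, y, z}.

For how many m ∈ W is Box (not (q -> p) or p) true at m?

6

s: successors {w, y}; not (q -> p) or p there: w:T, y:T. ✓
t: successors {s, w, x, y}; not (q -> p) or p there: s:T, w:T, x:T, y:T. ✓
u: successors {x}; not (q -> p) or p there: x:T. ✓
v: successors {t, x, z}; not (q -> p) or p there: t:F, x:T, z:T. ✗
w: successors {t, v, x}; not (q -> p) or p there: t:F, v:T, x:T. ✗
x: successors {w, y, z}; not (q -> p) or p there: w:T, y:T, z:T. ✓
y: successors {s, v, x}; not (q -> p) or p there: s:T, v:T, x:T. ✓
z: successors {s, u, v, y}; not (q -> p) or p there: s:T, u:T, v:T, y:T. ✓
Satisfying worlds: {s, t, u, x, y, z}.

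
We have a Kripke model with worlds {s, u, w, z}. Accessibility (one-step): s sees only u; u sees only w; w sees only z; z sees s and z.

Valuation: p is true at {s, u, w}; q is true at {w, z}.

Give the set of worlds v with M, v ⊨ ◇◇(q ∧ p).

s: successors {u}; ◇(q ∧ p) there: u:T. ✓
u: successors {w}; ◇(q ∧ p) there: w:F. ✗
w: successors {z}; ◇(q ∧ p) there: z:F. ✗
z: successors {s, z}; ◇(q ∧ p) there: s:F, z:F. ✗

{s}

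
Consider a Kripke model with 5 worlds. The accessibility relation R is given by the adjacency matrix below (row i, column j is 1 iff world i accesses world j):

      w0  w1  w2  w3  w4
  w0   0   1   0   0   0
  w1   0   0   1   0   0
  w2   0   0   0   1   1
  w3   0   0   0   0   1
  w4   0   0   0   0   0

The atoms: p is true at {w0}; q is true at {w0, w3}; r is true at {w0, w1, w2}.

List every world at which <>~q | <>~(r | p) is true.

w0: <>~q is T, <>~(r | p) is F. ✓
w1: <>~q is T, <>~(r | p) is F. ✓
w2: <>~q is T, <>~(r | p) is T. ✓
w3: <>~q is T, <>~(r | p) is T. ✓
w4: <>~q is F, <>~(r | p) is F. ✗

{w0, w1, w2, w3}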